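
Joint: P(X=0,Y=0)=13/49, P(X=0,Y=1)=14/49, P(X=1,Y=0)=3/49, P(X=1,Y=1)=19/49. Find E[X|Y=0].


P(Y=0) = 16/49
E[X|Y=0] = (0*13 + 1*3)/16 = 3/16

3/16


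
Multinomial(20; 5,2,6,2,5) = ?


20! = 2432902008176640000
Denominator: 5!=120 * 2!=2 * 6!=720 * 2!=2 * 5!=120
Coefficient = 2432902008176640000 / 41472000 = 58663725120

58663725120


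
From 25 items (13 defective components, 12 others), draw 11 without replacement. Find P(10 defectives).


P(X=10) = C(13,10)*C(12,1) / C(25,11)
= 286*12 / 4457400
= 3432/4457400 = 143/185725

143/185725


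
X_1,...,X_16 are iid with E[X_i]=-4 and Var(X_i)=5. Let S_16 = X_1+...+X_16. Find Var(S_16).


By independence, Var(S_n) = n*Var(X_1) = 16*5 = 80

80


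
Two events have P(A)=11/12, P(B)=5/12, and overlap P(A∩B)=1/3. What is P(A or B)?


P(A∪B) = P(A) + P(B) - P(A∩B)
= 11/12 + 5/12 - 1/3 = 1

1


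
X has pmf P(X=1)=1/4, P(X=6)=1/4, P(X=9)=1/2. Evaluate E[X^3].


E[X^3] = sum(x^3 * P(x))
= 1*1/4 + 216*1/4 + 729*1/2
= 1675/4

1675/4


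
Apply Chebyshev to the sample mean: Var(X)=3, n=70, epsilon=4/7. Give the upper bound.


Var(Xbar) = Var(X)/n = 3/70
Chebyshev: P(|Xbar-mu| >= 4/7) <= Var(Xbar)/(4/7)^2 = (3/70)/(16/49) = 21/160

21/160


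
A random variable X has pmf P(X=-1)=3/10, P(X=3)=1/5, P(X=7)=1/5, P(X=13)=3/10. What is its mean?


E[X] = sum(x * P(x))
= -1*3/10 + 3*1/5 + 7*1/5 + 13*3/10
= 28/5

28/5


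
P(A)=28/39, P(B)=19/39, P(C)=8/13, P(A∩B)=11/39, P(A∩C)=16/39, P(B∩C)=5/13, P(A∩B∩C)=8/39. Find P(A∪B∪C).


P(A∪B∪C) = P(A)+P(B)+P(C) - P(AB)-P(AC)-P(BC) + P(ABC)
= 28/39+19/39+8/13 - 11/39-16/39-5/13 + 8/39
= 37/39

37/39


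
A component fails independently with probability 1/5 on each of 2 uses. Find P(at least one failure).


P(at least one) = 1 - P(none)
P(none) = (1 - 1/5)^2 = (4/5)^2 = 16/25
P(at least one) = 1 - 16/25 = 9/25

9/25


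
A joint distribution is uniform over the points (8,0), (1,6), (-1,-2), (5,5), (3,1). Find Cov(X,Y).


E[X]=16/5, E[Y]=2, E[XY]=36/5
Cov(X,Y) = E[XY] - E[X]E[Y] = 36/5 - 16/5*2 = 4/5

4/5


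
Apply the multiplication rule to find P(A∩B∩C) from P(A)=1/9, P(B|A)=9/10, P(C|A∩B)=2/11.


P(A∩B∩C) = P(A) * P(B|A) * P(C|A∩B)
= 1/9 * 9/10 * 2/11
= 1/10 * 2/11 = 1/55

1/55


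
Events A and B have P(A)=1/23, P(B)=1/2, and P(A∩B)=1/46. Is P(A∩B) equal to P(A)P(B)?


P(A)*P(B) = 1/23*1/2 = 1/46
P(A∩B) = 1/46, which equals P(A)P(B), so independent

Yes, A and B are independent


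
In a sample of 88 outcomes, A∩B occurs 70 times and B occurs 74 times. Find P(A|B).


P(A|B) = P(A∩B)/P(B) = (70/88)/(74/88) = 70/74 = 35/37

35/37


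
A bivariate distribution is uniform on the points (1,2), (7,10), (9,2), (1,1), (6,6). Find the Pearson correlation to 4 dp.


Cov(X,Y) = 5.2400, Var(X) = 10.5600, Var(Y) = 11.3600
rho = Cov/(sqrt(VarX)*sqrt(VarY)) = 0.4784

0.4784


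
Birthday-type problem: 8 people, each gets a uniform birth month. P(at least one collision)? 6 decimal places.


P(all different) = prod((12-i)/12 for i=0..7) = 0.046417
P(at least one match) = 1 - 0.046417 = 0.953583

0.953583


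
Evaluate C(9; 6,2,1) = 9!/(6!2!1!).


9! = 362880
Denominator: 6!=720 * 2!=2 * 1!=1
Coefficient = 362880 / 1440 = 252

252


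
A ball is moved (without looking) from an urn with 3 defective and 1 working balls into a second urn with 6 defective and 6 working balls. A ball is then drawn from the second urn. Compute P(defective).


P(transfer defective) = 3/4; P(transfer working) = 1/4
If defective transferred: Urn II has 7 defective of 13, so P(defective|defective moved) = 7/13
If working transferred: Urn II has 6 defective of 13, so P(defective|working moved) = 6/13
By total probability: P(defective) = 3/4*7/13 + 1/4*6/13 = 27/52

27/52


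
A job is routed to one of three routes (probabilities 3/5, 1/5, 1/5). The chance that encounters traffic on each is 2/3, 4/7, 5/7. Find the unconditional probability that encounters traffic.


P(A) = P(A|B1)P(B1) + P(A|B2)P(B2) + P(A|B3)P(B3)
= 2/3*3/5 + 4/7*1/5 + 5/7*1/5
= 2/5 + 4/35 + 1/7 = 23/35

23/35


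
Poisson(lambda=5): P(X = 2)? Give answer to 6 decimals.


P(X=2) = e^(-5) * 5^2 / 2!
≈ 0.006737946999 * 25 / 2
≈ 0.084224

0.084224


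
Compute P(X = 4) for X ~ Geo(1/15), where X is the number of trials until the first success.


P(X=4) = (1-p)^3 * p = (14/15)^3 * 1/15
= 2744/3375 * 1/15 = 2744/50625

2744/50625


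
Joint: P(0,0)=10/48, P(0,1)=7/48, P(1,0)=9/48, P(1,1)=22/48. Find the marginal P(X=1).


P(X=1) = P(1,0)+P(1,1) = 9/48 + 22/48 = 31/48

31/48


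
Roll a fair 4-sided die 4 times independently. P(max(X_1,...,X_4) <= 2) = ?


P(max <= 2) = P(all X_i <= 2) = (P(X_1 <= 2))^4
= (2/4)^4 = (1/2)^4 = 1/16

1/16


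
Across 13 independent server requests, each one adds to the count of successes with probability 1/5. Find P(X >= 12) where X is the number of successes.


P(X>=12) = P(X=12) + P(X=13)
= 52/1220703125 + 1/1220703125
= 53/1220703125

53/1220703125


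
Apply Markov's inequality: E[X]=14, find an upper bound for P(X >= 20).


Markov: P(X >= a) <= E[X]/a
P(X >= 20) <= 14/20 = 7/10

7/10


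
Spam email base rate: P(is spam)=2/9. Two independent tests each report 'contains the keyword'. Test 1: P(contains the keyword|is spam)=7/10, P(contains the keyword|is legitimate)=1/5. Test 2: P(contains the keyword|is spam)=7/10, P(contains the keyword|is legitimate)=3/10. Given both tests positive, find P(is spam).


After test 1: P(+) = 7/10*2/9 + 1/5*7/9 = 14/45
P(B|+) = (7/45)/(14/45) = 1/2
After test 2 (use post1 as new prior): P(+) = 7/10*1/2 + 3/10*1/2 = 1/2
P(B|+,+) = (7/20)/(1/2) = 7/10

7/10


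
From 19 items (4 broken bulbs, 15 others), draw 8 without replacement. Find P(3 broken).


P(X=3) = C(4,3)*C(15,5) / C(19,8)
= 4*3003 / 75582
= 12012/75582 = 154/969

154/969


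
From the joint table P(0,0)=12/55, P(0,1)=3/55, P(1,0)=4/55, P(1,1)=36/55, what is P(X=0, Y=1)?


Read from table: P(X=0, Y=1) = 3/55

3/55


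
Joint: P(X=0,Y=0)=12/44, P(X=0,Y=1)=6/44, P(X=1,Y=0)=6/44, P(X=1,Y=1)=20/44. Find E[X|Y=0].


P(Y=0) = 18/44
E[X|Y=0] = (0*12 + 1*6)/18 = 6/18 = 1/3

1/3


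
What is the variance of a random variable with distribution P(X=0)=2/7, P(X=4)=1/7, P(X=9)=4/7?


E[X] = 40/7, E[X^2] = 340/7
Var(X) = E[X^2] - (E[X])^2 = 340/7 - (40/7)^2 = 780/49

780/49


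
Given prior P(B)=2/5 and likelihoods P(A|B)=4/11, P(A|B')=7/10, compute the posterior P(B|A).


P(A) = P(A|B)P(B) + P(A|B')P(B') = 4/11*2/5 + 7/10*3/5 = 311/550
P(B|A) = P(A|B)P(B)/P(A) = (8/55)/(311/550) = 80/311

80/311


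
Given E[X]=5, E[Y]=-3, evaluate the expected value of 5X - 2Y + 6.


E[5X - 2Y + 6] = 5*E[X] - 2*E[Y] + 6
= (5)*(5) + (-2)*(-3) + (6)
= 25 + 6 + 6 = 37

37


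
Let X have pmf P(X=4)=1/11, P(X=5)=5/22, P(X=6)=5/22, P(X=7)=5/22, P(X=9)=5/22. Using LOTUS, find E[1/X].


E[1/X] = sum(g(x)*P(x))
= 1/4*1/11 + 1/5*5/22 + 1/6*5/22 + 1/7*5/22 + 1/9*5/22
= 227/1386

227/1386


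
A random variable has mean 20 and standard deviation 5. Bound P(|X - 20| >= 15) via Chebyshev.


k = 15/5 = 3
Chebyshev: P(|X-mu| >= k*sigma) <= 1/k^2 = 1/3^2 = 1/9

1/9


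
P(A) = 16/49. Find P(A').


P(A') = 1 - P(A) = 1 - 16/49 = 33/49

33/49


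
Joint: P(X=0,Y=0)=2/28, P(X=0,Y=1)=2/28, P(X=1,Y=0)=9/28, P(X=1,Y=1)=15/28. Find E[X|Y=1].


P(Y=1) = 17/28
E[X|Y=1] = (0*2 + 1*15)/17 = 15/17

15/17


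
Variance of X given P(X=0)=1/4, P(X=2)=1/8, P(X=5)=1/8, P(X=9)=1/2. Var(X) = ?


E[X] = 43/8, E[X^2] = 353/8
Var(X) = E[X^2] - (E[X])^2 = 353/8 - (43/8)^2 = 975/64

975/64


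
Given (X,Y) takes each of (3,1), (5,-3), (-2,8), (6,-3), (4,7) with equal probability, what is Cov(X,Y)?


E[X]=16/5, E[Y]=2, E[XY]=-18/5
Cov(X,Y) = E[XY] - E[X]E[Y] = -18/5 - 16/5*2 = -10

-10


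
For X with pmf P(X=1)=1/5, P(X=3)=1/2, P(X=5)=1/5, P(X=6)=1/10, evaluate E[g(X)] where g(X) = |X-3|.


E[|X-3|] = sum(g(x)*P(x))
= 2*1/5 + 0*1/2 + 2*1/5 + 3*1/10
= 11/10

11/10


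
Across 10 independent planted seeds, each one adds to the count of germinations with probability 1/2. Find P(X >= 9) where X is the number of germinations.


P(X>=9) = P(X=9) + P(X=10)
= 5/512 + 1/1024
= 11/1024

11/1024


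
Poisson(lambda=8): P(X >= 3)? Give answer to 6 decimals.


P(X>=3) = 1 - P(X<=2) = 1 - (e^(-8)*8^0/0! + e^(-8)*8^1/1! + e^(-8)*8^2/2!)
≈ 1 - (0.0003354626 + 0.0026837010 + 0.0107348041)
= 1 - 0.0137539677 = 0.9862460323
≈ 0.986246

0.986246


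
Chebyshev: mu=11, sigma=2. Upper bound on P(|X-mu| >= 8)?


k = 8/2 = 4
Chebyshev: P(|X-mu| >= k*sigma) <= 1/k^2 = 1/4^2 = 1/16

1/16


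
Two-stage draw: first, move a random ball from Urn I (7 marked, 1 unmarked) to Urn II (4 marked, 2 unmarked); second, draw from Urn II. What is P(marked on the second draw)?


P(transfer marked) = 7/8; P(transfer unmarked) = 1/8
If marked transferred: Urn II has 5 marked of 7, so P(marked|marked moved) = 5/7
If unmarked transferred: Urn II has 4 marked of 7, so P(marked|unmarked moved) = 4/7
By total probability: P(marked) = 7/8*5/7 + 1/8*4/7 = 39/56

39/56


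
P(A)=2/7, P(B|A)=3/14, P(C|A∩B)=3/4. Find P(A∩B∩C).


P(A∩B∩C) = P(A) * P(B|A) * P(C|A∩B)
= 2/7 * 3/14 * 3/4
= 3/49 * 3/4 = 9/196

9/196


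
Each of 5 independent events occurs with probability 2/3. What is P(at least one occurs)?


P(at least one) = 1 - P(none)
P(none) = (1 - 2/3)^5 = (1/3)^5 = 1/243
P(at least one) = 1 - 1/243 = 242/243

242/243


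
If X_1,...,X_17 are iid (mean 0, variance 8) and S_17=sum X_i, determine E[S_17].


E[S_n] = n*E[X_1] = 17*0 = 0

0


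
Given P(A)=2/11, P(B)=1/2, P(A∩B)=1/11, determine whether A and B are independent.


P(A)*P(B) = 2/11*1/2 = 1/11
P(A∩B) = 1/11, which equals P(A)P(B), so independent

Yes, A and B are independent


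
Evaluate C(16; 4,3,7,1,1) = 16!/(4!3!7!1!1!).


16! = 20922789888000
Denominator: 4!=24 * 3!=6 * 7!=5040 * 1!=1 * 1!=1
Coefficient = 20922789888000 / 725760 = 28828800

28828800


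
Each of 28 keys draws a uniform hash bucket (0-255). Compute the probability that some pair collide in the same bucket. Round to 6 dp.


P(all different) = prod((256-i)/256 for i=0..27) = 0.216001
P(at least one match) = 1 - 0.216001 = 0.783999

0.783999


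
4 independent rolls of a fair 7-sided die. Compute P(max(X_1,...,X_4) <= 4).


P(max <= 4) = P(all X_i <= 4) = (P(X_1 <= 4))^4
= (4/7)^4 = 256/2401

256/2401


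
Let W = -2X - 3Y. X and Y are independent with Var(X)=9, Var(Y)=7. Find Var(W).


Independence => Cov(X,Y)=0
Var(-2X - 3Y) = (-2)^2*Var(X) + (-3)^2*Var(Y)
= 4*9 + 9*7 = 99

99


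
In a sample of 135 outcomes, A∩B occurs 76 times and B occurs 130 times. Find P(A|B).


P(A|B) = P(A∩B)/P(B) = (76/135)/(130/135) = 76/130 = 38/65

38/65


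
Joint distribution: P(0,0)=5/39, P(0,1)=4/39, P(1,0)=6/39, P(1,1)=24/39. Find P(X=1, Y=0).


Read from table: P(X=1, Y=0) = 6/39 = 2/13

2/13


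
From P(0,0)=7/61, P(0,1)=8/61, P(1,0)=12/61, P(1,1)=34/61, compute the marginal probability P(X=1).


P(X=1) = P(1,0)+P(1,1) = 12/61 + 34/61 = 46/61

46/61


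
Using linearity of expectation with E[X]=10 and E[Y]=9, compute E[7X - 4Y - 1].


E[7X - 4Y - 1] = 7*E[X] - 4*E[Y] - 1
= (7)*(10) + (-4)*(9) + (-1)
= 70 - 36 - 1 = 33

33


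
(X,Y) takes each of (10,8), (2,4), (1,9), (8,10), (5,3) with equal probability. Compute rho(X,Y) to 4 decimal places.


Cov(X,Y) = 3.0400, Var(X) = 11.7600, Var(Y) = 7.7600
rho = Cov/(sqrt(VarX)*sqrt(VarY)) = 0.3182

0.3182


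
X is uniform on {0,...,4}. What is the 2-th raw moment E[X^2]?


E[X^2] = (1/5) * sum(x^2 for x=0..4)
= 30/5 = 6

6


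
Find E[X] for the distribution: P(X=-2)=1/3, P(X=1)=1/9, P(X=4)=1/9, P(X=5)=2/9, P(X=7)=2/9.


E[X] = sum(x * P(x))
= -2*1/3 + 1*1/9 + 4*1/9 + 5*2/9 + 7*2/9
= 23/9

23/9


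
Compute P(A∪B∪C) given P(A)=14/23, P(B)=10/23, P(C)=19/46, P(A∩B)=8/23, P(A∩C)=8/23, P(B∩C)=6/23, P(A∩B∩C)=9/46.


P(A∪B∪C) = P(A)+P(B)+P(C) - P(AB)-P(AC)-P(BC) + P(ABC)
= 14/23+10/23+19/46 - 8/23-8/23-6/23 + 9/46
= 16/23

16/23


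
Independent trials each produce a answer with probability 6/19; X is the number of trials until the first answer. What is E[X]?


For geometric (trials until first success), E[X] = 1/p = 1/(6/19) = 19/6

19/6


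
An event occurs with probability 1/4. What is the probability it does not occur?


P(A') = 1 - P(A) = 1 - 1/4 = 3/4

3/4


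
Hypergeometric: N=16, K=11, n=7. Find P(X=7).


P(X=7) = C(11,7)*C(5,0) / C(16,7)
= 330*1 / 11440
= 330/11440 = 3/104

3/104


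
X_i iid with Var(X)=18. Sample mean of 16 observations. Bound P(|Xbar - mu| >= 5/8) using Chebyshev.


Var(Xbar) = Var(X)/n = 18/16
Chebyshev: P(|Xbar-mu| >= 5/8) <= Var(Xbar)/(5/8)^2 = (9/8)/(25/64) = 72/25
Bound exceeds 1, so trivial bound: 1

1


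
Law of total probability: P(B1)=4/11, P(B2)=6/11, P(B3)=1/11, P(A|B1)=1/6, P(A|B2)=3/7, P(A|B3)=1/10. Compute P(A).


P(A) = P(A|B1)P(B1) + P(A|B2)P(B2) + P(A|B3)P(B3)
= 1/6*4/11 + 3/7*6/11 + 1/10*1/11
= 2/33 + 18/77 + 1/110 = 701/2310

701/2310


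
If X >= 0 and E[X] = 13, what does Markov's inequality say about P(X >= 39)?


Markov: P(X >= a) <= E[X]/a
P(X >= 39) <= 13/39 = 1/3

1/3


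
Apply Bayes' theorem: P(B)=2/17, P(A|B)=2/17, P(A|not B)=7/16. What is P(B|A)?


P(A) = P(A|B)P(B) + P(A|B')P(B') = 2/17*2/17 + 7/16*15/17 = 1849/4624
P(B|A) = P(A|B)P(B)/P(A) = (4/289)/(1849/4624) = 64/1849

64/1849


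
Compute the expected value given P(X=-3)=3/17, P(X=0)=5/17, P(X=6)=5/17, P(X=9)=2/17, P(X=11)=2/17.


E[X] = sum(x * P(x))
= -3*3/17 + 0*5/17 + 6*5/17 + 9*2/17 + 11*2/17
= 61/17

61/17


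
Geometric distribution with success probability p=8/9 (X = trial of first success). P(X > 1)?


P(X > 1) = P(first 1 trials all fail) = (1-p)^1 = (1/9)^1 = 1/9

1/9


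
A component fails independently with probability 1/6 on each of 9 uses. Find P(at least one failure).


P(at least one) = 1 - P(none)
P(none) = (1 - 1/6)^9 = (5/6)^9 = 1953125/10077696
P(at least one) = 1 - 1953125/10077696 = 8124571/10077696

8124571/10077696


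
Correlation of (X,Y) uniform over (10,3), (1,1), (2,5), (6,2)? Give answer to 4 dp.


Cov(X,Y) = 0.1875, Var(X) = 12.6875, Var(Y) = 2.1875
rho = Cov/(sqrt(VarX)*sqrt(VarY)) = 0.0356

0.0356


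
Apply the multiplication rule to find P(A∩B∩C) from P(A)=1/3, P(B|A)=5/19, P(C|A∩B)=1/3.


P(A∩B∩C) = P(A) * P(B|A) * P(C|A∩B)
= 1/3 * 5/19 * 1/3
= 5/57 * 1/3 = 5/171

5/171


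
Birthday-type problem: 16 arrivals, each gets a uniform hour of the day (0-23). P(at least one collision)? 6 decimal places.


P(all different) = prod((24-i)/24 for i=0..15) = 0.001270
P(at least one match) = 1 - 0.001270 = 0.998730

0.998730


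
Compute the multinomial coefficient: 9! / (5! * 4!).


9! = 362880
Denominator: 5!=120 * 4!=24
Coefficient = 362880 / 2880 = 126

126


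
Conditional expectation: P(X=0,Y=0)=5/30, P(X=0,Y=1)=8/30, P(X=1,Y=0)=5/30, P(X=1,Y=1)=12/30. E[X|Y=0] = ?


P(Y=0) = 10/30
E[X|Y=0] = (0*5 + 1*5)/10 = 5/10 = 1/2

1/2


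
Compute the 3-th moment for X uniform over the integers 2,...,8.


E[X^3] = (1/7) * sum(x^3 for x=2..8)
= 1295/7 = 185

185


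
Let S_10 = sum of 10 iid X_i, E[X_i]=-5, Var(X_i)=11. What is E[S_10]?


E[S_n] = n*E[X_1] = 10*-5 = -50

-50


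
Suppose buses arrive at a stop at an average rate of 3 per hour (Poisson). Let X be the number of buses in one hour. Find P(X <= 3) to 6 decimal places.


P(X<=3) = e^(-3)*3^0/0! + e^(-3)*3^1/1! + e^(-3)*3^2/2! + e^(-3)*3^3/3!
≈ 0.0497870684 + 0.1493612051 + 0.2240418077 + 0.2240418077
= 0.6472318889
≈ 0.647232

0.647232


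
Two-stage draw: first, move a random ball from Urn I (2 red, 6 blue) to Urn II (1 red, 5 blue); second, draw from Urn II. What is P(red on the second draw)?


P(transfer red) = 2/8 = 1/4; P(transfer blue) = 3/4
If red transferred: Urn II has 2 red of 7, so P(red|red moved) = 2/7
If blue transferred: Urn II has 1 red of 7, so P(red|blue moved) = 1/7
By total probability: P(red) = 1/4*2/7 + 3/4*1/7 = 5/28

5/28


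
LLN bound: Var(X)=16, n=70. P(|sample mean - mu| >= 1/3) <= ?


Var(Xbar) = Var(X)/n = 16/70
Chebyshev: P(|Xbar-mu| >= 1/3) <= Var(Xbar)/(1/3)^2 = (8/35)/(1/9) = 72/35
Bound exceeds 1, so trivial bound: 1

1


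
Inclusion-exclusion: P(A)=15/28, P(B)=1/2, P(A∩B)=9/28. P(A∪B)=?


P(A∪B) = P(A) + P(B) - P(A∩B)
= 15/28 + 1/2 - 9/28 = 5/7

5/7


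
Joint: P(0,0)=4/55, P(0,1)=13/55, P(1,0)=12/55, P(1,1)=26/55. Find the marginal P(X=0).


P(X=0) = P(0,0)+P(0,1) = 4/55 + 13/55 = 17/55

17/55


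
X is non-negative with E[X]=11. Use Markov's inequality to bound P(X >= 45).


Markov: P(X >= a) <= E[X]/a
P(X >= 45) <= 11/45

11/45


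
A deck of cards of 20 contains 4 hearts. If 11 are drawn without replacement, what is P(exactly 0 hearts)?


P(X=0) = C(4,0)*C(16,11) / C(20,11)
= 1*4368 / 167960
= 4368/167960 = 42/1615

42/1615


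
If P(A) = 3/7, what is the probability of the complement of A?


P(A') = 1 - P(A) = 1 - 3/7 = 4/7

4/7


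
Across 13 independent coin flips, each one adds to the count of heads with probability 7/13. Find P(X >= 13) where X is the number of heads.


P(X>=13) = P(X=13)
= 96889010407/302875106592253
= 96889010407/302875106592253

96889010407/302875106592253


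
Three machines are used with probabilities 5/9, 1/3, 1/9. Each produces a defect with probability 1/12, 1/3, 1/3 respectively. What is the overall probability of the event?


P(A) = P(A|B1)P(B1) + P(A|B2)P(B2) + P(A|B3)P(B3)
= 1/12*5/9 + 1/3*1/3 + 1/3*1/9
= 5/108 + 1/9 + 1/27 = 7/36

7/36


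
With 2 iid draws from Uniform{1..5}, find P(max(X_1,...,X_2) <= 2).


P(max <= 2) = P(all X_i <= 2) = (P(X_1 <= 2))^2
= (2/5)^2 = 4/25

4/25


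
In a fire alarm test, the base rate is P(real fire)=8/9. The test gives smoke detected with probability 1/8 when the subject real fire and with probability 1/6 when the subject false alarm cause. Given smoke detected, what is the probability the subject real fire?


P(A) = P(A|B)P(B) + P(A|B')P(B') = 1/8*8/9 + 1/6*1/9 = 7/54
P(B|A) = P(A|B)P(B)/P(A) = (1/9)/(7/54) = 6/7

6/7


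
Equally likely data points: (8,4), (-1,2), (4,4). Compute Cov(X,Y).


E[X]=11/3, E[Y]=10/3, E[XY]=46/3
Cov(X,Y) = E[XY] - E[X]E[Y] = 46/3 - 11/3*10/3 = 28/9

28/9


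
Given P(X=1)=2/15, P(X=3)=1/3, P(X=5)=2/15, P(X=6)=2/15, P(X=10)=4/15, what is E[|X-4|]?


E[|X-4|] = sum(g(x)*P(x))
= 3*2/15 + 1*1/3 + 1*2/15 + 2*2/15 + 6*4/15
= 41/15

41/15


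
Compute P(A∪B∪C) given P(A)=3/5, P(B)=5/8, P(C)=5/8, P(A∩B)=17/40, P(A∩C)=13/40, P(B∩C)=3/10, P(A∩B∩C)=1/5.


P(A∪B∪C) = P(A)+P(B)+P(C) - P(AB)-P(AC)-P(BC) + P(ABC)
= 3/5+5/8+5/8 - 17/40-13/40-3/10 + 1/5
= 1

1


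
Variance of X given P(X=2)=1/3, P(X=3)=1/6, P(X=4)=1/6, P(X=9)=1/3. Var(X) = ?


E[X] = 29/6, E[X^2] = 65/2
Var(X) = E[X^2] - (E[X])^2 = 65/2 - (29/6)^2 = 329/36

329/36


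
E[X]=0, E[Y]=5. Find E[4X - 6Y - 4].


E[4X - 6Y - 4] = 4*E[X] - 6*E[Y] - 4
= (4)*(0) + (-6)*(5) + (-4)
= 0 - 30 - 4 = -34

-34


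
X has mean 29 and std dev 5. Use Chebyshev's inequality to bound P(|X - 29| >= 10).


k = 10/5 = 2
Chebyshev: P(|X-mu| >= k*sigma) <= 1/k^2 = 1/2^2 = 1/4

1/4


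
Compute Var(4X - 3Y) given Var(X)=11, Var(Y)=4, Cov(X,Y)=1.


Var(4X - 3Y) = 4^2*Var(X) + (-3)^2*Var(Y) + 2*4*(-3)*Cov(X,Y)
= 16*11 + 9*4 - 24*1
= 176 + 36 - 24 = 188

188


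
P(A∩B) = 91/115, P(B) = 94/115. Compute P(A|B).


P(A|B) = P(A∩B)/P(B) = (91/115)/(94/115) = 91/94

91/94


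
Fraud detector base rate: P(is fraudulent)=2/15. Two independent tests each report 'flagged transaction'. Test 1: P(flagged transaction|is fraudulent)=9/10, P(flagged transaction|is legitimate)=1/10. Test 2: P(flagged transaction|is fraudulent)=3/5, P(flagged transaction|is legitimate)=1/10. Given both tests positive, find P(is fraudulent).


After test 1: P(+) = 9/10*2/15 + 1/10*13/15 = 31/150
P(B|+) = (3/25)/(31/150) = 18/31
After test 2 (use post1 as new prior): P(+) = 3/5*18/31 + 1/10*13/31 = 121/310
P(B|+,+) = (54/155)/(121/310) = 108/121

108/121


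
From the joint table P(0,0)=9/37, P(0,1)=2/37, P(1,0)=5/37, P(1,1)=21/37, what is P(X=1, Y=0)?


Read from table: P(X=1, Y=0) = 5/37

5/37


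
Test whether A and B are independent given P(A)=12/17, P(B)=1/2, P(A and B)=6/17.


P(A)*P(B) = 12/17*1/2 = 6/17
P(A∩B) = 6/17, which equals P(A)P(B), so independent

Yes, A and B are independent


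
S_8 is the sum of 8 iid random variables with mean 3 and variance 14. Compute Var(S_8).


By independence, Var(S_n) = n*Var(X_1) = 8*14 = 112

112


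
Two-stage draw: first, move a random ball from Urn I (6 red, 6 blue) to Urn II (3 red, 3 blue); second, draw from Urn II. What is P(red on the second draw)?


P(transfer red) = 6/12 = 1/2; P(transfer blue) = 1/2
If red transferred: Urn II has 4 red of 7, so P(red|red moved) = 4/7
If blue transferred: Urn II has 3 red of 7, so P(red|blue moved) = 3/7
By total probability: P(red) = 1/2*4/7 + 1/2*3/7 = 1/2

1/2


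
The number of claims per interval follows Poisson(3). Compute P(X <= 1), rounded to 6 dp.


P(X<=1) = e^(-3)*3^0/0! + e^(-3)*3^1/1!
≈ 0.0497870684 + 0.1493612051
= 0.1991482735
≈ 0.199148

0.199148


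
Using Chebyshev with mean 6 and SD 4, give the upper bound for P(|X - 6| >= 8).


k = 8/4 = 2
Chebyshev: P(|X-mu| >= k*sigma) <= 1/k^2 = 1/2^2 = 1/4

1/4


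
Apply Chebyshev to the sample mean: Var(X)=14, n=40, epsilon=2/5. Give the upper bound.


Var(Xbar) = Var(X)/n = 14/40
Chebyshev: P(|Xbar-mu| >= 2/5) <= Var(Xbar)/(2/5)^2 = (7/20)/(4/25) = 35/16
Bound exceeds 1, so trivial bound: 1

1


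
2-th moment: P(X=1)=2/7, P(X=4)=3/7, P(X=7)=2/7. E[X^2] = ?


E[X^2] = sum(x^2 * P(x))
= 1*2/7 + 16*3/7 + 49*2/7
= 148/7

148/7


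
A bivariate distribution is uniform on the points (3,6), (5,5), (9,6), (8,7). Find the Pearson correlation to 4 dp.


Cov(X,Y) = 0.7500, Var(X) = 5.6875, Var(Y) = 0.5000
rho = Cov/(sqrt(VarX)*sqrt(VarY)) = 0.4447

0.4447


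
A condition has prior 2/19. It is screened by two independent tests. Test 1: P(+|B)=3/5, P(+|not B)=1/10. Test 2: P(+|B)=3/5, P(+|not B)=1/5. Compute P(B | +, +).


After test 1: P(+) = 3/5*2/19 + 1/10*17/19 = 29/190
P(B|+) = (6/95)/(29/190) = 12/29
After test 2 (use post1 as new prior): P(+) = 3/5*12/29 + 1/5*17/29 = 53/145
P(B|+,+) = (36/145)/(53/145) = 36/53

36/53


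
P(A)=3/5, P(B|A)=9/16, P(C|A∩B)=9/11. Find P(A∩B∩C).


P(A∩B∩C) = P(A) * P(B|A) * P(C|A∩B)
= 3/5 * 9/16 * 9/11
= 27/80 * 9/11 = 243/880

243/880


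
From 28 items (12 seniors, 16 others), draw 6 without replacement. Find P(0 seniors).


P(X=0) = C(12,0)*C(16,6) / C(28,6)
= 1*8008 / 376740
= 8008/376740 = 22/1035

22/1035


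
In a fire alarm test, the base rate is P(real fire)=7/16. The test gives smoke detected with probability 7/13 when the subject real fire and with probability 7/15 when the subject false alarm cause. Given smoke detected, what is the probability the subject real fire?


P(A) = P(A|B)P(B) + P(A|B')P(B') = 7/13*7/16 + 7/15*9/16 = 259/520
P(B|A) = P(A|B)P(B)/P(A) = (49/208)/(259/520) = 35/74

35/74


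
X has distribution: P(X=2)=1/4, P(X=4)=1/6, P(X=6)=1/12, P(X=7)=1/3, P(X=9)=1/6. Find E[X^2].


E[X^2] = sum(g(x)*P(x))
= 4*1/4 + 16*1/6 + 36*1/12 + 49*1/3 + 81*1/6
= 73/2

73/2


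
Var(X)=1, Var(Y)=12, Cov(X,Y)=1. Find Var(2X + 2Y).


Var(2X + 2Y) = 2^2*Var(X) + 2^2*Var(Y) + 2*2*2*Cov(X,Y)
= 4*1 + 4*12 + 8*1
= 4 + 48 + 8 = 60

60


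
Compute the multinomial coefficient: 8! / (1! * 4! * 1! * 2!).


8! = 40320
Denominator: 1!=1 * 4!=24 * 1!=1 * 2!=2
Coefficient = 40320 / 48 = 840

840


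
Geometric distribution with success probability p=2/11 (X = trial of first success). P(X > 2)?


P(X > 2) = P(first 2 trials all fail) = (1-p)^2 = (9/11)^2 = 81/121

81/121


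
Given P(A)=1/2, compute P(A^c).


P(A') = 1 - P(A) = 1 - 1/2 = 1/2

1/2


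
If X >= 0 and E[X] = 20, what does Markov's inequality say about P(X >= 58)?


Markov: P(X >= a) <= E[X]/a
P(X >= 58) <= 20/58 = 10/29

10/29


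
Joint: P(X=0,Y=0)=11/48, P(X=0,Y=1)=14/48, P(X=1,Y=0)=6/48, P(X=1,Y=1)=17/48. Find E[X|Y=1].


P(Y=1) = 31/48
E[X|Y=1] = (0*14 + 1*17)/31 = 17/31

17/31


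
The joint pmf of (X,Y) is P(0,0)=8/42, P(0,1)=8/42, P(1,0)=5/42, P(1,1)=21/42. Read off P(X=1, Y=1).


Read from table: P(X=1, Y=1) = 21/42 = 1/2

1/2


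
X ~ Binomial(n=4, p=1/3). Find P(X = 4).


P(X=4) = C(4,4) * p^4 * (1-p)^0
= 1 * 1/81 * 1
= 1/81

1/81


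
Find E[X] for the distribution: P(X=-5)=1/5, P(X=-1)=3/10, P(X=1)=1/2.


E[X] = sum(x * P(x))
= -5*1/5 - 1*3/10 + 1*1/2
= -4/5

-4/5


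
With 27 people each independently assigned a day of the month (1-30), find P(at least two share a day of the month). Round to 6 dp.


P(all different) = prod((30-i)/30 for i=0..26) = 0.000000
P(at least one match) = 1 - 0.000000 = 1.000000

1.000000


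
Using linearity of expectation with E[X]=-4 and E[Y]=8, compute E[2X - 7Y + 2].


E[2X - 7Y + 2] = 2*E[X] - 7*E[Y] + 2
= (2)*(-4) + (-7)*(8) + (2)
= -8 - 56 + 2 = -62

-62


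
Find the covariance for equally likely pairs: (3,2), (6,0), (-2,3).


E[X]=7/3, E[Y]=5/3, E[XY]=0
Cov(X,Y) = E[XY] - E[X]E[Y] = 0 - 7/3*5/3 = -35/9

-35/9


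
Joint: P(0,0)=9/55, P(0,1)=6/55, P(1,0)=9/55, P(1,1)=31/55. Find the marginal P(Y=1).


P(Y=1) = P(0,1)+P(1,1) = 6/55 + 31/55 = 37/55

37/55


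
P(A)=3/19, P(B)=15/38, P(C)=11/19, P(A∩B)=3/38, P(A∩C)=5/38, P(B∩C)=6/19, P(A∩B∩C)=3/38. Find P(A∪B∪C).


P(A∪B∪C) = P(A)+P(B)+P(C) - P(AB)-P(AC)-P(BC) + P(ABC)
= 3/19+15/38+11/19 - 3/38-5/38-6/19 + 3/38
= 13/19

13/19


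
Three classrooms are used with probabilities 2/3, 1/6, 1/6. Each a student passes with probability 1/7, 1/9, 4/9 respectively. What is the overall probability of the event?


P(A) = P(A|B1)P(B1) + P(A|B2)P(B2) + P(A|B3)P(B3)
= 1/7*2/3 + 1/9*1/6 + 4/9*1/6
= 2/21 + 1/54 + 2/27 = 71/378

71/378


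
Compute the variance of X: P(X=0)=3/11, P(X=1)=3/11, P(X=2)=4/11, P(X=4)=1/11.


E[X] = 15/11, E[X^2] = 35/11
Var(X) = E[X^2] - (E[X])^2 = 35/11 - (15/11)^2 = 160/121

160/121


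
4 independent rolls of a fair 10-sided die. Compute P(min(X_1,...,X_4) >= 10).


P(min >= 10) = P(all X_i >= 10) = (P(X_1 >= 10))^4
= (1/10)^4 = 1/10000

1/10000


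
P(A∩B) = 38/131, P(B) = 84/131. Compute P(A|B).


P(A|B) = P(A∩B)/P(B) = (38/131)/(84/131) = 38/84 = 19/42

19/42


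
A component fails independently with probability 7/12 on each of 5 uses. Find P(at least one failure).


P(at least one) = 1 - P(none)
P(none) = (1 - 7/12)^5 = (5/12)^5 = 3125/248832
P(at least one) = 1 - 3125/248832 = 245707/248832

245707/248832


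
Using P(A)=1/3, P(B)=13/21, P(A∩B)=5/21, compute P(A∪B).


P(A∪B) = P(A) + P(B) - P(A∩B)
= 1/3 + 13/21 - 5/21 = 5/7

5/7


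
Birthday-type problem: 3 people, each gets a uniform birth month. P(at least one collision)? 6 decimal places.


P(all different) = prod((12-i)/12 for i=0..2) = 0.763889
P(at least one match) = 1 - 0.763889 = 0.236111

0.236111


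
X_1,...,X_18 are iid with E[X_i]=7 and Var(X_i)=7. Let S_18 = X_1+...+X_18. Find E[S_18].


E[S_n] = n*E[X_1] = 18*7 = 126

126


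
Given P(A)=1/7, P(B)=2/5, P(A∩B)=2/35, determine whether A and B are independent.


P(A)*P(B) = 1/7*2/5 = 2/35
P(A∩B) = 2/35, which equals P(A)P(B), so independent

Yes, A and B are independent


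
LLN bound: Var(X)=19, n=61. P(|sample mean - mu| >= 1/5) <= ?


Var(Xbar) = Var(X)/n = 19/61
Chebyshev: P(|Xbar-mu| >= 1/5) <= Var(Xbar)/(1/5)^2 = (19/61)/(1/25) = 475/61
Bound exceeds 1, so trivial bound: 1

1


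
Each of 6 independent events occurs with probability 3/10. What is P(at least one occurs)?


P(at least one) = 1 - P(none)
P(none) = (1 - 3/10)^6 = (7/10)^6 = 117649/1000000
P(at least one) = 1 - 117649/1000000 = 882351/1000000

882351/1000000


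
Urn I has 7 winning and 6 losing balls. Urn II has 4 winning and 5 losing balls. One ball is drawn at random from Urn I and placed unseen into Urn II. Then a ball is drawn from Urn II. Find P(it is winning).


P(transfer winning) = 7/13; P(transfer losing) = 6/13
If winning transferred: Urn II has 5 winning of 10, so P(winning|winning moved) = 1/2
If losing transferred: Urn II has 4 winning of 10, so P(winning|losing moved) = 2/5
By total probability: P(winning) = 7/13*1/2 + 6/13*2/5 = 59/130

59/130


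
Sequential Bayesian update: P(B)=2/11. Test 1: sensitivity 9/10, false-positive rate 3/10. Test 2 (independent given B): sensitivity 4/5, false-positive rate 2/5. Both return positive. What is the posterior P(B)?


After test 1: P(+) = 9/10*2/11 + 3/10*9/11 = 9/22
P(B|+) = (9/55)/(9/22) = 2/5
After test 2 (use post1 as new prior): P(+) = 4/5*2/5 + 2/5*3/5 = 14/25
P(B|+,+) = (8/25)/(14/25) = 4/7

4/7


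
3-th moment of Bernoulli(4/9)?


For Bernoulli: X in {0,1}
E[X^3] = 0^3*(1-4/9) + 1^3*4/9 = 4/9

4/9


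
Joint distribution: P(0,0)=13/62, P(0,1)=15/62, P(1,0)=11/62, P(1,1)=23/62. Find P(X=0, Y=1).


Read from table: P(X=0, Y=1) = 15/62

15/62


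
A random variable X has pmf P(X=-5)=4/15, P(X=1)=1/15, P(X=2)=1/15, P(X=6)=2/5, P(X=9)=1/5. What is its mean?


E[X] = sum(x * P(x))
= -5*4/15 + 1*1/15 + 2*1/15 + 6*2/5 + 9*1/5
= 46/15

46/15


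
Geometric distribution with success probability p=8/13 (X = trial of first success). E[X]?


For geometric (trials until first success), E[X] = 1/p = 1/(8/13) = 13/8

13/8


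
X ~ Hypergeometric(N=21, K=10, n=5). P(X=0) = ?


P(X=0) = C(10,0)*C(11,5) / C(21,5)
= 1*462 / 20349
= 462/20349 = 22/969

22/969


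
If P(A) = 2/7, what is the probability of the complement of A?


P(A') = 1 - P(A) = 1 - 2/7 = 5/7

5/7


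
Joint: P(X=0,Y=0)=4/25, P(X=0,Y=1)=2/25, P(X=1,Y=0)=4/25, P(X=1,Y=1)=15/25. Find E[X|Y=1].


P(Y=1) = 17/25
E[X|Y=1] = (0*2 + 1*15)/17 = 15/17

15/17


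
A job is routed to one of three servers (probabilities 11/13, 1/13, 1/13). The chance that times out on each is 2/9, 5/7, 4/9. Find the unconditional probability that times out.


P(A) = P(A|B1)P(B1) + P(A|B2)P(B2) + P(A|B3)P(B3)
= 2/9*11/13 + 5/7*1/13 + 4/9*1/13
= 22/117 + 5/91 + 4/117 = 227/819

227/819


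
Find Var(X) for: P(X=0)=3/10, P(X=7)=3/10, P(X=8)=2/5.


E[X] = 53/10, E[X^2] = 403/10
Var(X) = E[X^2] - (E[X])^2 = 403/10 - (53/10)^2 = 1221/100

1221/100


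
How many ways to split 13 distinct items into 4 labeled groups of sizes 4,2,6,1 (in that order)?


13! = 6227020800
Denominator: 4!=24 * 2!=2 * 6!=720 * 1!=1
Coefficient = 6227020800 / 34560 = 180180

180180


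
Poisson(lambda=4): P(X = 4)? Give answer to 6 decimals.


P(X=4) = e^(-4) * 4^4 / 4!
≈ 0.01831563889 * 256 / 24
≈ 0.195367

0.195367


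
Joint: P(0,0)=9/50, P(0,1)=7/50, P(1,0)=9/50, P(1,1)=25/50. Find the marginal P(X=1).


P(X=1) = P(1,0)+P(1,1) = 9/50 + 25/50 = 34/50 = 17/25

17/25


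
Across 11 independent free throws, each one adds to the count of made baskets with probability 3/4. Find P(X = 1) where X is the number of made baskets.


P(X=1) = C(11,1) * p^1 * (1-p)^10
= 11 * 3/4 * 1/1048576
= 33/4194304

33/4194304


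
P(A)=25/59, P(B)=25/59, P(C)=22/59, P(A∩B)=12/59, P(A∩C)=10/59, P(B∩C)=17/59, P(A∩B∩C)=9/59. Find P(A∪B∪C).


P(A∪B∪C) = P(A)+P(B)+P(C) - P(AB)-P(AC)-P(BC) + P(ABC)
= 25/59+25/59+22/59 - 12/59-10/59-17/59 + 9/59
= 42/59

42/59


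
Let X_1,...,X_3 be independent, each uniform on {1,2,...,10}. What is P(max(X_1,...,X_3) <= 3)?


P(max <= 3) = P(all X_i <= 3) = (P(X_1 <= 3))^3
= (3/10)^3 = 27/1000

27/1000


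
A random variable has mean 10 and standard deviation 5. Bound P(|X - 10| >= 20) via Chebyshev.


k = 20/5 = 4
Chebyshev: P(|X-mu| >= k*sigma) <= 1/k^2 = 1/4^2 = 1/16

1/16


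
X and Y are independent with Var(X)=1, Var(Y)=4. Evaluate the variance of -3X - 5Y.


Independence => Cov(X,Y)=0
Var(-3X - 5Y) = (-3)^2*Var(X) + (-5)^2*Var(Y)
= 9*1 + 25*4 = 109

109


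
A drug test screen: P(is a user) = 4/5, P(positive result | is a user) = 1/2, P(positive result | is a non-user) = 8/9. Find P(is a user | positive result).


P(A) = P(A|B)P(B) + P(A|B')P(B') = 1/2*4/5 + 8/9*1/5 = 26/45
P(B|A) = P(A|B)P(B)/P(A) = (2/5)/(26/45) = 9/13

9/13


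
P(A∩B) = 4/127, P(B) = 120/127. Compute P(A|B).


P(A|B) = P(A∩B)/P(B) = (4/127)/(120/127) = 4/120 = 1/30

1/30


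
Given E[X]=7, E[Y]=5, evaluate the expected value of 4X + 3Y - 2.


E[4X + 3Y - 2] = 4*E[X] + 3*E[Y] - 2
= (4)*(7) + (3)*(5) + (-2)
= 28 + 15 - 2 = 41

41


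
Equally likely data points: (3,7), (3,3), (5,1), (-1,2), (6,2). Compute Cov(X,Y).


E[X]=16/5, E[Y]=3, E[XY]=9
Cov(X,Y) = E[XY] - E[X]E[Y] = 9 - 16/5*3 = -3/5

-3/5


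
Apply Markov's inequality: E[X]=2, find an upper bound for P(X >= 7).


Markov: P(X >= a) <= E[X]/a
P(X >= 7) <= 2/7

2/7


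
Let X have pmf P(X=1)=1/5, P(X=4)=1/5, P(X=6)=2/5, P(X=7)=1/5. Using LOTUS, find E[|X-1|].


E[|X-1|] = sum(g(x)*P(x))
= 0*1/5 + 3*1/5 + 5*2/5 + 6*1/5
= 19/5

19/5


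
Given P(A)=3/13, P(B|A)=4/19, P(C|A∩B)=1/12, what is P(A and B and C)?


P(A∩B∩C) = P(A) * P(B|A) * P(C|A∩B)
= 3/13 * 4/19 * 1/12
= 12/247 * 1/12 = 1/247

1/247


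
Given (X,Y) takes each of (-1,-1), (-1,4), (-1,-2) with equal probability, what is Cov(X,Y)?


E[X]=-1, E[Y]=1/3, E[XY]=-1/3
Cov(X,Y) = E[XY] - E[X]E[Y] = -1/3 + 1*1/3 = 0

0


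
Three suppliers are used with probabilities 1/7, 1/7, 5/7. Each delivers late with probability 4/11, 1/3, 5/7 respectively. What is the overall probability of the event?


P(A) = P(A|B1)P(B1) + P(A|B2)P(B2) + P(A|B3)P(B3)
= 4/11*1/7 + 1/3*1/7 + 5/7*5/7
= 4/77 + 1/21 + 25/49 = 986/1617

986/1617


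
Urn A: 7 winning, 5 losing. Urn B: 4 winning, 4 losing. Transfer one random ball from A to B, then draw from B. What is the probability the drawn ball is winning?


P(transfer winning) = 7/12; P(transfer losing) = 5/12
If winning transferred: Urn II has 5 winning of 9, so P(winning|winning moved) = 5/9
If losing transferred: Urn II has 4 winning of 9, so P(winning|losing moved) = 4/9
By total probability: P(winning) = 7/12*5/9 + 5/12*4/9 = 55/108

55/108


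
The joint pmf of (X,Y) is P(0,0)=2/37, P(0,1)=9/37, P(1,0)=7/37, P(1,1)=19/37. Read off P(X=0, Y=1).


Read from table: P(X=0, Y=1) = 9/37

9/37


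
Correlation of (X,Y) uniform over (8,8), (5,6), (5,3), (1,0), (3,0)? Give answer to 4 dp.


Cov(X,Y) = 6.8400, Var(X) = 5.4400, Var(Y) = 10.2400
rho = Cov/(sqrt(VarX)*sqrt(VarY)) = 0.9164

0.9164


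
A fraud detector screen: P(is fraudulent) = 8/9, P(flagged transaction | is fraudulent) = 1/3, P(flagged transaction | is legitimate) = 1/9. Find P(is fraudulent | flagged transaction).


P(A) = P(A|B)P(B) + P(A|B')P(B') = 1/3*8/9 + 1/9*1/9 = 25/81
P(B|A) = P(A|B)P(B)/P(A) = (8/27)/(25/81) = 24/25

24/25


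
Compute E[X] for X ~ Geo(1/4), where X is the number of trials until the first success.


For geometric (trials until first success), E[X] = 1/p = 1/(1/4) = 4

4


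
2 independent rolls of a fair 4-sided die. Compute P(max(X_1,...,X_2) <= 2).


P(max <= 2) = P(all X_i <= 2) = (P(X_1 <= 2))^2
= (2/4)^2 = (1/2)^2 = 1/4

1/4


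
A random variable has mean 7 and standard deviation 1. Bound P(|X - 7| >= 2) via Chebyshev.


k = 2/1 = 2
Chebyshev: P(|X-mu| >= k*sigma) <= 1/k^2 = 1/2^2 = 1/4

1/4


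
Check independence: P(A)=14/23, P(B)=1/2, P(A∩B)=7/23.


P(A)*P(B) = 14/23*1/2 = 7/23
P(A∩B) = 7/23, which equals P(A)P(B), so independent

Yes, A and B are independent


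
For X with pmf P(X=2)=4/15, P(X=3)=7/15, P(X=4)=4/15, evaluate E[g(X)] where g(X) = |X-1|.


E[|X-1|] = sum(g(x)*P(x))
= 1*4/15 + 2*7/15 + 3*4/15
= 2

2


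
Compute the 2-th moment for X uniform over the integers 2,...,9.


E[X^2] = (1/8) * sum(x^2 for x=2..9)
= 284/8 = 71/2

71/2


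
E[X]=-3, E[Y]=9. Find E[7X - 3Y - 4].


E[7X - 3Y - 4] = 7*E[X] - 3*E[Y] - 4
= (7)*(-3) + (-3)*(9) + (-4)
= -21 - 27 - 4 = -52

-52


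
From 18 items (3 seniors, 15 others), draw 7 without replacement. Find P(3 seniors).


P(X=3) = C(3,3)*C(15,4) / C(18,7)
= 1*1365 / 31824
= 1365/31824 = 35/816

35/816


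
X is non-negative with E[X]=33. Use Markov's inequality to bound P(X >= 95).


Markov: P(X >= a) <= E[X]/a
P(X >= 95) <= 33/95

33/95


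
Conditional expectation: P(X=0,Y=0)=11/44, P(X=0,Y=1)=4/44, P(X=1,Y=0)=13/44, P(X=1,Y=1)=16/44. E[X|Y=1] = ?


P(Y=1) = 20/44
E[X|Y=1] = (0*4 + 1*16)/20 = 16/20 = 4/5

4/5


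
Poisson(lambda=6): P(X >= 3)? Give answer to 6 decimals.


P(X>=3) = 1 - P(X<=2) = 1 - (e^(-6)*6^0/0! + e^(-6)*6^1/1! + e^(-6)*6^2/2!)
≈ 1 - (0.0024787522 + 0.0148725131 + 0.0446175392)
= 1 - 0.0619688045 = 0.9380311955
≈ 0.938031

0.938031


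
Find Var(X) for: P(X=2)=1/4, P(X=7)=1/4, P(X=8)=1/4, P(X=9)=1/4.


E[X] = 13/2, E[X^2] = 99/2
Var(X) = E[X^2] - (E[X])^2 = 99/2 - (13/2)^2 = 29/4

29/4


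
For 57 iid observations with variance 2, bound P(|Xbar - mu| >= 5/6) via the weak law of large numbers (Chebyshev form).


Var(Xbar) = Var(X)/n = 2/57
Chebyshev: P(|Xbar-mu| >= 5/6) <= Var(Xbar)/(5/6)^2 = (2/57)/(25/36) = 24/475

24/475


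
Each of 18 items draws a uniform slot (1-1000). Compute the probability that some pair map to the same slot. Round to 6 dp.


P(all different) = prod((1000-i)/1000 for i=0..17) = 0.857357
P(at least one match) = 1 - 0.857357 = 0.142643

0.142643


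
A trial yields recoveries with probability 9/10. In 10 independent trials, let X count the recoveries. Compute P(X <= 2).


P(X<=2) = P(X=0) + P(X=1) + P(X=2)
= 1/10000000000 + 9/1000000000 + 729/2000000000
= 467/1250000000

467/1250000000


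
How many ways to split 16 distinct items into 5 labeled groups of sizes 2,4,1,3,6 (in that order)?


16! = 20922789888000
Denominator: 2!=2 * 4!=24 * 1!=1 * 3!=6 * 6!=720
Coefficient = 20922789888000 / 207360 = 100900800

100900800


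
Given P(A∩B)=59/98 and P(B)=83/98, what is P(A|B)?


P(A|B) = P(A∩B)/P(B) = (59/98)/(83/98) = 59/83

59/83


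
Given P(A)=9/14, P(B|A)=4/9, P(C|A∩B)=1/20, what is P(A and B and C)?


P(A∩B∩C) = P(A) * P(B|A) * P(C|A∩B)
= 9/14 * 4/9 * 1/20
= 2/7 * 1/20 = 1/70

1/70


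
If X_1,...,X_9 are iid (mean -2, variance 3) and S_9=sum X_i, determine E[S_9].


E[S_n] = n*E[X_1] = 9*-2 = -18

-18


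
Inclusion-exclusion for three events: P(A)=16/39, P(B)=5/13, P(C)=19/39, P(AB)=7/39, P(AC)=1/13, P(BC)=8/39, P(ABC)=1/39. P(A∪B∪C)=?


P(A∪B∪C) = P(A)+P(B)+P(C) - P(AB)-P(AC)-P(BC) + P(ABC)
= 16/39+5/13+19/39 - 7/39-1/13-8/39 + 1/39
= 11/13

11/13


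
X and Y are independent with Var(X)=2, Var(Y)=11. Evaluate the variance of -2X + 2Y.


Independence => Cov(X,Y)=0
Var(-2X + 2Y) = (-2)^2*Var(X) + 2^2*Var(Y)
= 4*2 + 4*11 = 52

52


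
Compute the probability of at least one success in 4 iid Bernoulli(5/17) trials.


P(at least one) = 1 - P(none)
P(none) = (1 - 5/17)^4 = (12/17)^4 = 20736/83521
P(at least one) = 1 - 20736/83521 = 62785/83521

62785/83521


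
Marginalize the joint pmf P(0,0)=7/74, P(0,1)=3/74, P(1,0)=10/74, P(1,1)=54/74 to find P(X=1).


P(X=1) = P(1,0)+P(1,1) = 10/74 + 54/74 = 64/74 = 32/37

32/37


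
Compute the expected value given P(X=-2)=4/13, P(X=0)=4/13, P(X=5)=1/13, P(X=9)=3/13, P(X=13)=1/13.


E[X] = sum(x * P(x))
= -2*4/13 + 0*4/13 + 5*1/13 + 9*3/13 + 13*1/13
= 37/13

37/13


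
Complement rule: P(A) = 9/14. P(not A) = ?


P(A') = 1 - P(A) = 1 - 9/14 = 5/14

5/14
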